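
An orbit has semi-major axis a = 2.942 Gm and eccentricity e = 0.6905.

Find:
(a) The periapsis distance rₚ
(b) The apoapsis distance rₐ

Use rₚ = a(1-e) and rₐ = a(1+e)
a = 2.942 Gm = 2.942 × 10^9 m
e = 0.6905:  1 − e = 0.3095,  1 + e = 1.6905
(a) rₚ = a(1 − e) = 2.942 × 10^9 m × 0.3095 = 9.10549 × 10^8 m ≈ 910.5 Mm
(b) rₐ = a(1 + e) = 2.942 × 10^9 m × 1.6905 = 4.97345 × 10^9 m ≈ 4.973 Gm

Final answer:
(a) rₚ = 910.5 Mm
(b) rₐ = 4.973 Gm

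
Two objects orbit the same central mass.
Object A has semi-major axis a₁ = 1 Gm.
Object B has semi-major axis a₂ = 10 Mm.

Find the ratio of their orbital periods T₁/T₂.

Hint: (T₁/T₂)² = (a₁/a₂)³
a₁ = 1 Gm = 1 × 10^9 m
a₂ = 10 Mm = 1 × 10^7 m
a₁/a₂ = 100
T₁/T₂ = (a₁/a₂)^(3/2) = (100)^1.5 = 1000

Final answer: T₁/T₂ = 1000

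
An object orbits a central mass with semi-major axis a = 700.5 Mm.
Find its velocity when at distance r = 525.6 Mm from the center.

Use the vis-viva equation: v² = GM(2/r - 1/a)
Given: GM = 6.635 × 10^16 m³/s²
a = 700.5 Mm = 7.005 × 10^8 m
r = 525.6 Mm = 5.256 × 10^8 m
GM = 6.635 × 10^16 m³/s²
2/r − 1/a = 3.80518 × 10^-9 − 1.42755 × 10^-9 = 2.37762 × 10^-9 m⁻¹
v² = GM (2/r − 1/a) = 1.57755 × 10^8 m²/s²
v = 12560.1 m/s ≈ 12.56 km/s

Final answer: 12.56 km/s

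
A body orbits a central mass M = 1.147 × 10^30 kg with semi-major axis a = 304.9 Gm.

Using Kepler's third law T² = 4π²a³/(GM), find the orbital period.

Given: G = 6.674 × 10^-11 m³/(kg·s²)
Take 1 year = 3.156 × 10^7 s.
M = 1.147 × 10^30 kg
GM = G × M = 6.674 × 10^-11 × 1.147 × 10^30 = 7.65508 × 10^19 m³/s²
a = 304.9 Gm = 3.049 × 10^11 m
a³ = 2.83447 × 10^34 m³
T = 2π √(a³/GM) = 2π √((2.83447 × 10^34) / (7.65508 × 10^19)) = 2π × 1.92425 × 10^7 s
T = 1.20904 × 10^8 s ≈ 3.831 years

Final answer: 3.831 years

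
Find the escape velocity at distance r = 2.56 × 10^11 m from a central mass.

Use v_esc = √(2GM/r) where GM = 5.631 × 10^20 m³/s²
r = 2.56 × 10^11 m
GM = 5.631 × 10^20 m³/s²
2GM/r = 2 × (5.631 × 10^20) / (2.56 × 10^11) = 4.39922 × 10^9 m²/s²
v_esc = √(2GM/r) = 66326.6 m/s ≈ 66.33 km/s

Final answer: 66.33 km/s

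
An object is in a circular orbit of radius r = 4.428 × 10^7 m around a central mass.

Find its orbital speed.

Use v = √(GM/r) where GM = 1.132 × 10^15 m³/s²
r = 4.428 × 10^7 m
GM = 1.132 × 10^15 m³/s²
GM/r = (1.132 × 10^15) / (4.428 × 10^7) = 2.55646 × 10^7 m²/s²
v = √(GM/r) = 5056.14 m/s ≈ 5.056 km/s

Final answer: 5.056 km/s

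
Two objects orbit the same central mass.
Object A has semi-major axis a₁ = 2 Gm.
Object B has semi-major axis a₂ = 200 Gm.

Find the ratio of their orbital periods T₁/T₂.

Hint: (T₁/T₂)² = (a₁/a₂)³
a₁ = 2 Gm = 2 × 10^9 m
a₂ = 200 Gm = 2 × 10^11 m
a₁/a₂ = 0.01
T₁/T₂ = (a₁/a₂)^(3/2) = (0.01)^1.5 = 0.001

Final answer: T₁/T₂ = 0.001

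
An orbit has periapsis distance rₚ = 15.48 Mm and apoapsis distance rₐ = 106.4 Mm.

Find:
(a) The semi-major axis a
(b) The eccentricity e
rₚ = 15.48 Mm = 1.548 × 10^7 m
rₐ = 106.4 Mm = 1.064 × 10^8 m
(a) a = (rₚ + rₐ)/2 = 6.094 × 10^7 m ≈ 60.94 Mm
(b) e = (rₐ − rₚ)/(rₐ + rₚ) = (9.092 × 10^7) / (1.2188 × 10^8) = 0.74598

Final answer:
(a) a = 60.94 Mm
(b) e = 0.746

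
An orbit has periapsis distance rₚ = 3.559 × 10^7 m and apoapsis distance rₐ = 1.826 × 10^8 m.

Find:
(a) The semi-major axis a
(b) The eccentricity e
rₚ = 3.559 × 10^7 m
rₐ = 1.826 × 10^8 m
(a) a = (rₚ + rₐ)/2 = 1.09095 × 10^8 m ≈ 1.091 × 10^8 m
(b) e = (rₐ − rₚ)/(rₐ + rₚ) = (1.4701 × 10^8) / (2.1819 × 10^8) = 0.673771

Final answer:
(a) a = 1.091 × 10^8 m
(b) e = 0.6738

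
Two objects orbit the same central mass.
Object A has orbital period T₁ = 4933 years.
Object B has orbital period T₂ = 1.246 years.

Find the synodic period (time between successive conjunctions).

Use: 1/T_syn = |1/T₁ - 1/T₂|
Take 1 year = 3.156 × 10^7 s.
T₁ = 4933 years = 1.55685 × 10^11 s
T₂ = 1.246 years = 3.93238 × 10^7 s
1/T₁ = 6.42321 × 10^-12 s⁻¹
1/T₂ = 2.54299 × 10^-8 s⁻¹
|1/T₁ − 1/T₂| = 2.54235 × 10^-8 s⁻¹
T_syn = 1 / |1/T₁ − 1/T₂| = 3.93337 × 10^7 s ≈ 1.246 years

Final answer: T_syn = 1.246 years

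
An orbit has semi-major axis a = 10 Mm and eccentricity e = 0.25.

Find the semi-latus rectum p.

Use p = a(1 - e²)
a = 10 Mm = 1 × 10^7 m
e = 0.25,  e² = 0.0625,  1 − e² = 0.9375
p = a(1 − e²) = 1 × 10^7 m × 0.9375 = 9.375 × 10^6 m ≈ 9.375 Mm

Final answer: p = 9.375 Mm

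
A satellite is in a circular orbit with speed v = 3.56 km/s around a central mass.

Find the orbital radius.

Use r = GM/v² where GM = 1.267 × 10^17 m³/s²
v = 3.56 km/s = 3560 m/s
GM = 1.267 × 10^17 m³/s²
v² = 1.26736 × 10^7 m²/s²
r = GM/v² = (1.267 × 10^17) / (1.26736 × 10^7) = 9.99716 × 10^9 m ≈ 9.997 Gm

Final answer: 9.997 Gm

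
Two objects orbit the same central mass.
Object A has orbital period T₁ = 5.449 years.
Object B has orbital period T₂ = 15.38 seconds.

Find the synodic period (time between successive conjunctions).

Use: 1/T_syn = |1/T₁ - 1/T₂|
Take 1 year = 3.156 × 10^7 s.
T₁ = 5.449 years = 1.7197 × 10^8 s
T₂ = 15.38 seconds
1/T₁ = 5.81495 × 10^-9 s⁻¹
1/T₂ = 0.0650195 s⁻¹
|1/T₁ − 1/T₂| = 0.0650195 s⁻¹
T_syn = 1 / |1/T₁ − 1/T₂| = 15.38 s ≈ 15.38 seconds

Final answer: T_syn = 15.38 seconds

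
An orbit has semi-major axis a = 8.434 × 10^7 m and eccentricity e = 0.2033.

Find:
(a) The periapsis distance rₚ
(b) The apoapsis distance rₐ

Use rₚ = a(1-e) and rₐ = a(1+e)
a = 8.434 × 10^7 m
e = 0.2033:  1 − e = 0.7967,  1 + e = 1.2033
(a) rₚ = a(1 − e) = 8.434 × 10^7 m × 0.7967 = 6.71937 × 10^7 m ≈ 6.719 × 10^7 m
(b) rₐ = a(1 + e) = 8.434 × 10^7 m × 1.2033 = 1.01486 × 10^8 m ≈ 1.015 × 10^8 m

Final answer:
(a) rₚ = 6.719 × 10^7 m
(b) rₐ = 1.015 × 10^8 m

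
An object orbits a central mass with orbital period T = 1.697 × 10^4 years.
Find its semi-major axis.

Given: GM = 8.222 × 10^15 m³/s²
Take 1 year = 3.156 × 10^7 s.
T = 1.697 × 10^4 years = 5.35573 × 10^11 s
GM = 8.222 × 10^15 m³/s²
Kepler's third law: a³ = GM T² / (4π²)
T² = 2.86839 × 10^23 s²
a³ = (8.222 × 10^15) × (2.86839 × 10^23) / (4π²) = 5.97387 × 10^37 m³
a = (a³)^(1/3) = 3.90918 × 10^12 m ≈ 3.909 × 10^12 m

Final answer: 3.909 × 10^12 m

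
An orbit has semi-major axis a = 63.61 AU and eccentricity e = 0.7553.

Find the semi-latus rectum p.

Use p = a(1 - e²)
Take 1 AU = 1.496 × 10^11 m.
a = 63.61 AU = 9.51606 × 10^12 m
e = 0.7553,  e² = 0.570478,  1 − e² = 0.429522
p = a(1 − e²) = 9.51606 × 10^12 m × 0.429522 = 4.08735 × 10^12 m ≈ 27.32 AU

Final answer: p = 27.32 AU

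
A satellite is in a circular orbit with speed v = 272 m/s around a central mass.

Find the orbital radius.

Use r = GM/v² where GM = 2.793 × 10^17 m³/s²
v = 272 m/s
GM = 2.793 × 10^17 m³/s²
v² = 73984 m²/s²
r = GM/v² = (2.793 × 10^17) / 73984 = 3.77514 × 10^12 m ≈ 3.775 Tm

Final answer: 3.775 Tm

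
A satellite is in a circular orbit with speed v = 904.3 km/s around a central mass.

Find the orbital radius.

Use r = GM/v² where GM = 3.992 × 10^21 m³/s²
v = 904.3 km/s = 904300 m/s
GM = 3.992 × 10^21 m³/s²
v² = 8.17758 × 10^11 m²/s²
r = GM/v² = (3.992 × 10^21) / (8.17758 × 10^11) = 4.88164 × 10^9 m ≈ 4.882 Gm

Final answer: 4.882 Gm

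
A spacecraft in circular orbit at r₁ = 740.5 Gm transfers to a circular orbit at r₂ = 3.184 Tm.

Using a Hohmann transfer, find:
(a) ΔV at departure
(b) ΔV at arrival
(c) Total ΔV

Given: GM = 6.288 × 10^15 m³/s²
r₁ = 740.5 Gm = 7.405 × 10^11 m
r₂ = 3.184 Tm = 3.184 × 10^12 m
GM = 6.288 × 10^15 m³/s²
Transfer ellipse: a_t = (r₁ + r₂)/2 = 1.96225 × 10^12 m
Circular speed at r₁: v₁ = √(GM/r₁) = 92.1497 m/s
Transfer speed at r₁ (periapsis): v₁ₜ = √(GM(2/r₁ − 1/a_t)) = 117.382 m/s
(a) ΔV₁ = v₁ₜ − v₁ = 25.2328 m/s ≈ 25.23 m/s
Circular speed at r₂: v₂ = √(GM/r₂) = 44.4396 m/s
Transfer speed at r₂ (apoapsis): v₂ₜ = √(GM(2/r₂ − 1/a_t)) = 27.2995 m/s
(b) ΔV₂ = v₂ − v₂ₜ = 17.14 m/s ≈ 17.14 m/s
(c) ΔV_total = ΔV₁ + ΔV₂ = 42.3728 m/s ≈ 42.37 m/s

Final answer:
(a) ΔV₁ = 25.23 m/s
(b) ΔV₂ = 17.14 m/s
(c) ΔV_total = 42.37 m/s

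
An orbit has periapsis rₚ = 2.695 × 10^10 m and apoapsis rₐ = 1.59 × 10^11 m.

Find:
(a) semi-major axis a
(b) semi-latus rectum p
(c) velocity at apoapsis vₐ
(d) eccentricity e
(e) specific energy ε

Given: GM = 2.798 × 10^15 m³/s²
rₚ = 2.695 × 10^10 m
rₐ = 1.59 × 10^11 m
GM = 2.798 × 10^15 m³/s²
a = (rₚ + rₐ)/2 = 9.2975 × 10^10 m
e = (rₐ − rₚ)/(rₐ + rₚ) = (1.3205 × 10^11) / (1.8595 × 10^11) = 0.710137
(a) a = 9.2975 × 10^10 m ≈ 9.297 × 10^10 m
(b) 1 − e² = 0.495705;  p = a(1 − e²) = 9.2975 × 10^10 × 0.495705 = 4.60882 × 10^10 m ≈ 4.609 × 10^10 m
(c) vₐ² = GM (2/rₐ − 1/a) = 2.798 × 10^15 × (1.25786 × 10^-11 − 1.07556 × 10^-11) = 5100.86 m²/s²;  vₐ = 71.4203 m/s ≈ 71.42 m/s
(d) e = 0.710137 ≈ 0.7101
(e) 2a = 1.8595 × 10^11 m;  ε = −GM/(2a) = -15047.1 J/kg ≈ -15.05 kJ/kg

Final answer:
(a) semi-major axis a = 9.297 × 10^10 m
(b) semi-latus rectum p = 4.609 × 10^10 m
(c) velocity at apoapsis vₐ = 71.42 m/s
(d) eccentricity e = 0.7101
(e) specific energy ε = -15.05 kJ/kg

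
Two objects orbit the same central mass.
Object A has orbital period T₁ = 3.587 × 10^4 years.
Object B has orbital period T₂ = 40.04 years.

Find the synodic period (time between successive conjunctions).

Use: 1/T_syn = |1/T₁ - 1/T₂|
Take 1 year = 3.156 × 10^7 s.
T₁ = 3.587 × 10^4 years = 1.13206 × 10^12 s
T₂ = 40.04 years = 1.26366 × 10^9 s
1/T₁ = 8.83348 × 10^-13 s⁻¹
1/T₂ = 7.91351 × 10^-10 s⁻¹
|1/T₁ − 1/T₂| = 7.90467 × 10^-10 s⁻¹
T_syn = 1 / |1/T₁ − 1/T₂| = 1.26507 × 10^9 s ≈ 40.08 years

Final answer: T_syn = 40.08 years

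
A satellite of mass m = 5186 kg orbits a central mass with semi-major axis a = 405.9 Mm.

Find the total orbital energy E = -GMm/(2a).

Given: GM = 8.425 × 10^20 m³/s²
a = 405.9 Mm = 4.059 × 10^8 m
GM = 8.425 × 10^20 m³/s²
2a = 8.118 × 10^8 m
GMm = 8.425 × 10^20 × 5186 = 4.36921 × 10^24 m³·kg/s²
E = −GMm/(2a) = -5.38212 × 10^15 J ≈ -5.382 PJ

Final answer: -5.382 PJ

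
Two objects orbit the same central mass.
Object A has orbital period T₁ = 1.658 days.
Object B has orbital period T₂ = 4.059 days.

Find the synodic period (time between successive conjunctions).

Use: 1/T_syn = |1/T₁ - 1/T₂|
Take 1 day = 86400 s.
T₁ = 1.658 days = 143251 s
T₂ = 4.059 days = 350698 s
1/T₁ = 6.98074 × 10^-6 s⁻¹
1/T₂ = 2.85146 × 10^-6 s⁻¹
|1/T₁ − 1/T₂| = 4.12928 × 10^-6 s⁻¹
T_syn = 1 / |1/T₁ − 1/T₂| = 242173 s ≈ 2.803 days

Final answer: T_syn = 2.803 days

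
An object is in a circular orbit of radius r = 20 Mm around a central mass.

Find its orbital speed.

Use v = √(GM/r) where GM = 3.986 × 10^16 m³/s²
r = 20 Mm = 2 × 10^7 m
GM = 3.986 × 10^16 m³/s²
GM/r = (3.986 × 10^16) / (2 × 10^7) = 1.993 × 10^9 m²/s²
v = √(GM/r) = 44643 m/s ≈ 44.64 km/s

Final answer: 44.64 km/s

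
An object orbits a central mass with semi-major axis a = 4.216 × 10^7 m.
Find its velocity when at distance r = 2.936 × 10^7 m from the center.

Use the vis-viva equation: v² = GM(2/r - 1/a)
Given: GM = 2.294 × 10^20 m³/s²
a = 4.216 × 10^7 m
r = 2.936 × 10^7 m
GM = 2.294 × 10^20 m³/s²
2/r − 1/a = 6.81199 × 10^-8 − 2.37192 × 10^-8 = 4.44007 × 10^-8 m⁻¹
v² = GM (2/r − 1/a) = 1.01855 × 10^13 m²/s²
v = 3.19148 × 10^6 m/s ≈ 3191 km/s

Final answer: 3191 km/s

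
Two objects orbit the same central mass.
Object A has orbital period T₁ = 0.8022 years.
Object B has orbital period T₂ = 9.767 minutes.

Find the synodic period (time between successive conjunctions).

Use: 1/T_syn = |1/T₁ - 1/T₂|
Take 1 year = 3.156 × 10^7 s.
T₁ = 0.8022 years = 2.53174 × 10^7 s
T₂ = 9.767 minutes = 586.02 s
1/T₁ = 3.94985 × 10^-8 s⁻¹
1/T₂ = 0.00170643 s⁻¹
|1/T₁ − 1/T₂| = 0.00170639 s⁻¹
T_syn = 1 / |1/T₁ − 1/T₂| = 586.034 s ≈ 9.767 minutes

Final answer: T_syn = 9.767 minutes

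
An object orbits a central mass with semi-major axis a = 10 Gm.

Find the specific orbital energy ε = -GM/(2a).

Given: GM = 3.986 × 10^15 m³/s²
a = 10 Gm = 1 × 10^10 m
GM = 3.986 × 10^15 m³/s²
2a = 2 × 10^10 m
ε = −GM/(2a) = -199300 J/kg ≈ -199.3 kJ/kg

Final answer: -199.3 kJ/kg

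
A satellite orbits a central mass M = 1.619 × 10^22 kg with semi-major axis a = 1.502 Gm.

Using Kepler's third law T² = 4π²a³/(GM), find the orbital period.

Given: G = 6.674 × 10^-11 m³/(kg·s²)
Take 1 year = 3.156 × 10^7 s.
M = 1.619 × 10^22 kg
GM = G × M = 6.674 × 10^-11 × 1.619 × 10^22 = 1.08052 × 10^12 m³/s²
a = 1.502 Gm = 1.502 × 10^9 m
a³ = 3.38852 × 10^27 m³
T = 2π √(a³/GM) = 2π √((3.38852 × 10^27) / (1.08052 × 10^12)) = 2π × 5.6 × 10^7 s
T = 3.51859 × 10^8 s ≈ 11.15 years

Final answer: 11.15 years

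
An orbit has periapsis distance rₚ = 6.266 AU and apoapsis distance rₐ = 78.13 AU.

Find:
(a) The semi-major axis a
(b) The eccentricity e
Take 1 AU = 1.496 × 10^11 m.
rₚ = 6.266 AU = 9.37394 × 10^11 m
rₐ = 78.13 AU = 1.16882 × 10^13 m
(a) a = (rₚ + rₐ)/2 = 6.31282 × 10^12 m ≈ 42.2 AU
(b) e = (rₐ − rₚ)/(rₐ + rₚ) = (1.07509 × 10^13) / (1.26256 × 10^13) = 0.85151

Final answer:
(a) a = 42.2 AU
(b) e = 0.8515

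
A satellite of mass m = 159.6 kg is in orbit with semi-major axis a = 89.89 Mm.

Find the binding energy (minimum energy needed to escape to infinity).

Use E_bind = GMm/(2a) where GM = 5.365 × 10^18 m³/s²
a = 89.89 Mm = 8.989 × 10^7 m
GM = 5.365 × 10^18 m³/s²
m = 159.6 kg
GMm = 5.365 × 10^18 × 159.6 = 8.56254 × 10^20 m³·kg/s²
2a = 1.7978 × 10^8 m
E_bind = GMm/(2a) = 4.76279 × 10^12 J ≈ 4.763 TJ

Final answer: 4.763 TJ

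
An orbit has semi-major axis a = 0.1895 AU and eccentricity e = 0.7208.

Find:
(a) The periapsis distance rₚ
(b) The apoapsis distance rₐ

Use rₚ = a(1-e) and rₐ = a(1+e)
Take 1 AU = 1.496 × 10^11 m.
a = 0.1895 AU = 2.83492 × 10^10 m
e = 0.7208:  1 − e = 0.2792,  1 + e = 1.7208
(a) rₚ = a(1 − e) = 2.83492 × 10^10 m × 0.2792 = 7.9151 × 10^9 m ≈ 0.05291 AU
(b) rₐ = a(1 + e) = 2.83492 × 10^10 m × 1.7208 = 4.87833 × 10^10 m ≈ 0.3261 AU

Final answer:
(a) rₚ = 0.05291 AU
(b) rₐ = 0.3261 AU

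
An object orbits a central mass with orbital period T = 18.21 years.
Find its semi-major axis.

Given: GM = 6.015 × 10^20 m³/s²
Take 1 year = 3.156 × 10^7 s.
T = 18.21 years = 5.74708 × 10^8 s
GM = 6.015 × 10^20 m³/s²
Kepler's third law: a³ = GM T² / (4π²)
T² = 3.30289 × 10^17 s²
a³ = (6.015 × 10^20) × (3.30289 × 10^17) / (4π²) = 5.03234 × 10^36 m³
a = (a³)^(1/3) = 1.71365 × 10^12 m ≈ 1.714 Tm

Final answer: 1.714 Tm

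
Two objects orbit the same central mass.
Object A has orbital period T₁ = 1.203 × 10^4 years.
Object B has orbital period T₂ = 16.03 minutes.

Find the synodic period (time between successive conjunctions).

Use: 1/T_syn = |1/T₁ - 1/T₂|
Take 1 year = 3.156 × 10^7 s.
T₁ = 1.203 × 10^4 years = 3.79667 × 10^11 s
T₂ = 16.03 minutes = 961.8 s
1/T₁ = 2.63389 × 10^-12 s⁻¹
1/T₂ = 0.00103972 s⁻¹
|1/T₁ − 1/T₂| = 0.00103972 s⁻¹
T_syn = 1 / |1/T₁ − 1/T₂| = 961.8 s ≈ 16.03 minutes

Final answer: T_syn = 16.03 minutes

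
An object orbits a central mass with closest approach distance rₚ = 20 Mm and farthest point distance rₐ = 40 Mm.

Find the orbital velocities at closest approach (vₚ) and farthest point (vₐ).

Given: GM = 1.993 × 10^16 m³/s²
rₚ = 20 Mm = 2 × 10^7 m
rₐ = 40 Mm = 4 × 10^7 m
GM = 1.993 × 10^16 m³/s²
a = (rₚ + rₐ)/2 = 3 × 10^7 m
Vis-viva: v² = GM (2/r − 1/a)
vₚ² = 1.993 × 10^16 × (1 × 10^-7 − 3.33333 × 10^-8) = 1.32867 × 10^9 m²/s²
vₚ = 36450.9 m/s ≈ 36.45 km/s
vₐ² = 1.993 × 10^16 × (5 × 10^-8 − 3.33333 × 10^-8) = 3.32167 × 10^8 m²/s²
vₐ = 18225.4 m/s ≈ 18.23 km/s

Final answer: vₚ = 36.45 km/s, vₐ = 18.23 km/s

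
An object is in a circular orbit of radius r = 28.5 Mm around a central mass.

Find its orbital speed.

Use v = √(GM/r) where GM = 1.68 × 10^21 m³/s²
r = 28.5 Mm = 2.85 × 10^7 m
GM = 1.68 × 10^21 m³/s²
GM/r = (1.68 × 10^21) / (2.85 × 10^7) = 5.89474 × 10^13 m²/s²
v = √(GM/r) = 7.67772 × 10^6 m/s ≈ 7678 km/s

Final answer: 7678 km/s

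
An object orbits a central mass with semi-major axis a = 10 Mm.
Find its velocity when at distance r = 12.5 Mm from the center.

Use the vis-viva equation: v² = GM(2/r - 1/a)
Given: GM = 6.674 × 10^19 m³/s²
a = 10 Mm = 1 × 10^7 m
r = 12.5 Mm = 1.25 × 10^7 m
GM = 6.674 × 10^19 m³/s²
2/r − 1/a = 1.6 × 10^-7 − 1 × 10^-7 = 6 × 10^-8 m⁻¹
v² = GM (2/r − 1/a) = 4.0044 × 10^12 m²/s²
v = 2.0011 × 10^6 m/s ≈ 2001 km/s

Final answer: 2001 km/s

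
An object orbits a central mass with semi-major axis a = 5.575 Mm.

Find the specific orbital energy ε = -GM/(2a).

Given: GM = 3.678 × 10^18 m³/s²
a = 5.575 Mm = 5.575 × 10^6 m
GM = 3.678 × 10^18 m³/s²
2a = 1.115 × 10^7 m
ε = −GM/(2a) = -3.29865 × 10^11 J/kg ≈ -329.9 GJ/kg

Final answer: -329.9 GJ/kg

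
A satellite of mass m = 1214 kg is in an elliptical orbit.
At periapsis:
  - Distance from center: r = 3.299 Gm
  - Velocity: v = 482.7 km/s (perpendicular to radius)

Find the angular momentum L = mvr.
r = 3.299 Gm = 3.299 × 10^9 m
v = 482.7 km/s = 482700 m/s
vr = 482700 × 3.299 × 10^9 = 1.59243 × 10^15 m²/s
L = m × vr = 1214 × 1.59243 × 10^15 = 1.93321 × 10^18 kg·m²/s ≈ 1.933 × 10^18 kg·m²/s

Final answer: L = 1.933 × 10^18 kg·m²/s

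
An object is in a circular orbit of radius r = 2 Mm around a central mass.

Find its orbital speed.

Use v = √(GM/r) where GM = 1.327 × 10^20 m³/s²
r = 2 Mm = 2 × 10^6 m
GM = 1.327 × 10^20 m³/s²
GM/r = (1.327 × 10^20) / (2 × 10^6) = 6.635 × 10^13 m²/s²
v = √(GM/r) = 8.14555 × 10^6 m/s ≈ 8146 km/s

Final answer: 8146 km/s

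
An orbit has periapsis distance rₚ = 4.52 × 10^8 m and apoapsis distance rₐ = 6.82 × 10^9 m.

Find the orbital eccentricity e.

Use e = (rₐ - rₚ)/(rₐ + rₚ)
rₚ = 4.52 × 10^8 m
rₐ = 6.82 × 10^9 m
rₐ − rₚ = 6.368 × 10^9 m
rₐ + rₚ = 7.272 × 10^9 m
e = (rₐ − rₚ)/(rₐ + rₚ) = 0.875688

Final answer: e = 0.8757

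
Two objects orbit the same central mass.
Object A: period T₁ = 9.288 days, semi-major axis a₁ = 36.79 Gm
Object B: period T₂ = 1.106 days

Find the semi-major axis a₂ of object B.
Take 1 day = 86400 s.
T₁ = 9.288 days = 802483 s
T₂ = 1.106 days = 95558.4 s
a₁ = 36.79 Gm = 3.679 × 10^10 m
Kepler's third law: (T₂/T₁)² = (a₂/a₁)³  ⇒  a₂ = a₁ (T₂/T₁)^(2/3)
T₂/T₁ = 0.119078
(T₂/T₁)^(2/3) = 0.242041
a₂ = 3.679 × 10^10 m × 0.242041 = 8.90468 × 10^9 m ≈ 8.905 Gm

Final answer: a₂ = 8.905 Gm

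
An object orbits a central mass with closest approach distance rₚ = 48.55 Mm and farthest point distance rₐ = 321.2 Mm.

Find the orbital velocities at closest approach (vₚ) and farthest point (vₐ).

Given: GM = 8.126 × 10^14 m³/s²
rₚ = 48.55 Mm = 4.855 × 10^7 m
rₐ = 321.2 Mm = 3.212 × 10^8 m
GM = 8.126 × 10^14 m³/s²
a = (rₚ + rₐ)/2 = 1.84875 × 10^8 m
Vis-viva: v² = GM (2/r − 1/a)
vₚ² = 8.126 × 10^14 × (4.11946 × 10^-8 − 5.40906 × 10^-9) = 2.90794 × 10^7 m²/s²
vₚ = 5392.53 m/s ≈ 5.393 km/s
vₐ² = 8.126 × 10^14 × (6.22665 × 10^-9 − 5.40906 × 10^-9) = 664374 m²/s²
vₐ = 815.091 m/s ≈ 815.1 m/s

Final answer: vₚ = 5.393 km/s, vₐ = 815.1 m/s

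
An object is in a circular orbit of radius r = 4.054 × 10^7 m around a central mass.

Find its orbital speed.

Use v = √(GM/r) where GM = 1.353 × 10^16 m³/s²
r = 4.054 × 10^7 m
GM = 1.353 × 10^16 m³/s²
GM/r = (1.353 × 10^16) / (4.054 × 10^7) = 3.33744 × 10^8 m²/s²
v = √(GM/r) = 18268.7 m/s ≈ 18.27 km/s

Final answer: 18.27 km/s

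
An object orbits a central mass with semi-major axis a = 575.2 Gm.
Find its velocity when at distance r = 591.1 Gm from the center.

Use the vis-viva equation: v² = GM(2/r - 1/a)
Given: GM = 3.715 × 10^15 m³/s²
a = 575.2 Gm = 5.752 × 10^11 m
r = 591.1 Gm = 5.911 × 10^11 m
GM = 3.715 × 10^15 m³/s²
2/r − 1/a = 3.38352 × 10^-12 − 1.73853 × 10^-12 = 1.645 × 10^-12 m⁻¹
v² = GM (2/r − 1/a) = 6111.16 m²/s²
v = 78.1739 m/s ≈ 78.17 m/s

Final answer: 78.17 m/s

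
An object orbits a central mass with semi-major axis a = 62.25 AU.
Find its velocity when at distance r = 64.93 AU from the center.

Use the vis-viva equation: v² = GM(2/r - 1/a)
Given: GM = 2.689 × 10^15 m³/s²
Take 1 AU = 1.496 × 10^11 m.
a = 62.25 AU = 9.3126 × 10^12 m
r = 64.93 AU = 9.71353 × 10^12 m
GM = 2.689 × 10^15 m³/s²
2/r − 1/a = 2.05898 × 10^-13 − 1.07381 × 10^-13 = 9.8517 × 10^-14 m⁻¹
v² = GM (2/r − 1/a) = 264.912 m²/s²
v = 16.2761 m/s ≈ 16.28 m/s

Final answer: 16.28 m/s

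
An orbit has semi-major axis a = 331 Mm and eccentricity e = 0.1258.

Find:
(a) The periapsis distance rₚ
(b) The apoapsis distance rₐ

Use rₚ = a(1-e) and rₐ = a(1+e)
a = 331 Mm = 3.31 × 10^8 m
e = 0.1258:  1 − e = 0.8742,  1 + e = 1.1258
(a) rₚ = a(1 − e) = 3.31 × 10^8 m × 0.8742 = 2.8936 × 10^8 m ≈ 289.4 Mm
(b) rₐ = a(1 + e) = 3.31 × 10^8 m × 1.1258 = 3.7264 × 10^8 m ≈ 372.6 Mm

Final answer:
(a) rₚ = 289.4 Mm
(b) rₐ = 372.6 Mm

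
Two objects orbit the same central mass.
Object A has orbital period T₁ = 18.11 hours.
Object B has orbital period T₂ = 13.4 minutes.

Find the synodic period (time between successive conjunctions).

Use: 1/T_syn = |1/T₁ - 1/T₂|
T₁ = 18.11 hours = 65196 s
T₂ = 13.4 minutes = 804 s
1/T₁ = 1.53384 × 10^-5 s⁻¹
1/T₂ = 0.00124378 s⁻¹
|1/T₁ − 1/T₂| = 0.00122844 s⁻¹
T_syn = 1 / |1/T₁ − 1/T₂| = 814.039 s ≈ 13.57 minutes

Final answer: T_syn = 13.57 minutes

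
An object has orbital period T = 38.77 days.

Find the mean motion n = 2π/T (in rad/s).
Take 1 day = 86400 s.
T = 38.77 days = 3.34973 × 10^6 s
n = 2π / (3.34973 × 10^6 s) = 1.87573 × 10^-6 rad/s ≈ 1.876 × 10^-6 rad/s

Final answer: n = 1.876 × 10^-6 rad/s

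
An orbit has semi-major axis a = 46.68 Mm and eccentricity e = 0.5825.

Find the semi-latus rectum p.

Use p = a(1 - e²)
a = 46.68 Mm = 4.668 × 10^7 m
e = 0.5825,  e² = 0.339306,  1 − e² = 0.660694
p = a(1 − e²) = 4.668 × 10^7 m × 0.660694 = 3.08412 × 10^7 m ≈ 30.84 Mm

Final answer: p = 30.84 Mm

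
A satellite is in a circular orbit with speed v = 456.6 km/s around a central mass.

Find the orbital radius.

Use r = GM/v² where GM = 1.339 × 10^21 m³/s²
v = 456.6 km/s = 456600 m/s
GM = 1.339 × 10^21 m³/s²
v² = 2.08484 × 10^11 m²/s²
r = GM/v² = (1.339 × 10^21) / (2.08484 × 10^11) = 6.42257 × 10^9 m ≈ 6.423 × 10^9 m

Final answer: 6.423 × 10^9 m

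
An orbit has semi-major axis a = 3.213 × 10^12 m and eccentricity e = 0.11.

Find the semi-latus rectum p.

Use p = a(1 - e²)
a = 3.213 × 10^12 m
e = 0.11,  e² = 0.0121,  1 − e² = 0.9879
p = a(1 − e²) = 3.213 × 10^12 m × 0.9879 = 3.17412 × 10^12 m ≈ 3.174 × 10^12 m

Final answer: p = 3.174 × 10^12 m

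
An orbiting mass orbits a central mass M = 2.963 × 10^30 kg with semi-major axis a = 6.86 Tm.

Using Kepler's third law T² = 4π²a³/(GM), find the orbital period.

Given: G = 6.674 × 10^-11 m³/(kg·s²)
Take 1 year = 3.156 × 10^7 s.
M = 2.963 × 10^30 kg
GM = G × M = 6.674 × 10^-11 × 2.963 × 10^30 = 1.97751 × 10^20 m³/s²
a = 6.86 Tm = 6.86 × 10^12 m
a³ = 3.22829 × 10^38 m³
T = 2π √(a³/GM) = 2π √((3.22829 × 10^38) / (1.97751 × 10^20)) = 2π × 1.2777 × 10^9 s
T = 8.028 × 10^9 s ≈ 254.4 years

Final answer: 254.4 years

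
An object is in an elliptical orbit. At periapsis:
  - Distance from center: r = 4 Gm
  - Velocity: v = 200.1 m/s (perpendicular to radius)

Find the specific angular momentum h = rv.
r = 4 Gm = 4 × 10^9 m
v = 200.1 m/s
h = rv = 4 × 10^9 × 200.1 = 8.004 × 10^11 m²/s ≈ 8.004 × 10^11 m²/s

Final answer: h = 8.004 × 10^11 m²/s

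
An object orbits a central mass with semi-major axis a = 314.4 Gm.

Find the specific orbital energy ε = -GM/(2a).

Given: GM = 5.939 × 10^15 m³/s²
a = 314.4 Gm = 3.144 × 10^11 m
GM = 5.939 × 10^15 m³/s²
2a = 6.288 × 10^11 m
ε = −GM/(2a) = -9444.97 J/kg ≈ -9.445 kJ/kg

Final answer: -9.445 kJ/kg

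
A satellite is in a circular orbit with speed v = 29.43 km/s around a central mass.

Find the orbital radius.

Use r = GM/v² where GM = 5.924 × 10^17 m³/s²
v = 29.43 km/s = 29430 m/s
GM = 5.924 × 10^17 m³/s²
v² = 8.66125 × 10^8 m²/s²
r = GM/v² = (5.924 × 10^17) / (8.66125 × 10^8) = 6.83966 × 10^8 m ≈ 684 Mm

Final answer: 684 Mm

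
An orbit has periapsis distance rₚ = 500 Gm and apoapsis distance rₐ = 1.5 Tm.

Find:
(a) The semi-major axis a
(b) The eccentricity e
rₚ = 500 Gm = 5 × 10^11 m
rₐ = 1.5 Tm = 1.5 × 10^12 m
(a) a = (rₚ + rₐ)/2 = 1 × 10^12 m ≈ 1 Tm
(b) e = (rₐ − rₚ)/(rₐ + rₚ) = (1 × 10^12) / (2 × 10^12) = 0.5

Final answer:
(a) a = 1 Tm
(b) e = 0.5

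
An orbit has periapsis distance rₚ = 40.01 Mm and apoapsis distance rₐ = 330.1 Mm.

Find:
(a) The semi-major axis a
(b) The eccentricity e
rₚ = 40.01 Mm = 4.001 × 10^7 m
rₐ = 330.1 Mm = 3.301 × 10^8 m
(a) a = (rₚ + rₐ)/2 = 1.85055 × 10^8 m ≈ 185.1 Mm
(b) e = (rₐ − rₚ)/(rₐ + rₚ) = (2.9009 × 10^8) / (3.7011 × 10^8) = 0.783794

Final answer:
(a) a = 185.1 Mm
(b) e = 0.7838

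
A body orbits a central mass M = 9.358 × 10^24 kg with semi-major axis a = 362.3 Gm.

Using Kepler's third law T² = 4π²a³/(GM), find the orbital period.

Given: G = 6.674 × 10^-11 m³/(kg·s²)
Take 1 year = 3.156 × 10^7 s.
M = 9.358 × 10^24 kg
GM = G × M = 6.674 × 10^-11 × 9.358 × 10^24 = 6.24553 × 10^14 m³/s²
a = 362.3 Gm = 3.623 × 10^11 m
a³ = 4.7556 × 10^34 m³
T = 2π √(a³/GM) = 2π √((4.7556 × 10^34) / (6.24553 × 10^14)) = 2π × 8.72605 × 10^9 s
T = 5.48274 × 10^10 s ≈ 1737 years

Final answer: 1737 years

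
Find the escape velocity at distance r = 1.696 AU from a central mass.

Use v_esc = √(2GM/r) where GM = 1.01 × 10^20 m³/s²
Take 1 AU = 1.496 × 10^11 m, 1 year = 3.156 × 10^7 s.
r = 1.696 AU = 2.53722 × 10^11 m
GM = 1.01 × 10^20 m³/s²
2GM/r = 2 × (1.01 × 10^20) / (2.53722 × 10^11) = 7.96148 × 10^8 m²/s²
v_esc = √(2GM/r) = 28216.1 m/s ≈ 5.953 AU/year

Final answer: 5.953 AU/year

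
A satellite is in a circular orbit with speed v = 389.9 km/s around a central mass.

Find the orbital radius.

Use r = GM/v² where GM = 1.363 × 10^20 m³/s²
v = 389.9 km/s = 389900 m/s
GM = 1.363 × 10^20 m³/s²
v² = 1.52022 × 10^11 m²/s²
r = GM/v² = (1.363 × 10^20) / (1.52022 × 10^11) = 8.96581 × 10^8 m ≈ 896.6 Mm

Final answer: 896.6 Mm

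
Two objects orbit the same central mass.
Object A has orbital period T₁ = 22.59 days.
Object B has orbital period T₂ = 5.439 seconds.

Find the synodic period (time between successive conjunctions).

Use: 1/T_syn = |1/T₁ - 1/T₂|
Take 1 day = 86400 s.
T₁ = 22.59 days = 1.95178 × 10^6 s
T₂ = 5.439 seconds
1/T₁ = 5.12354 × 10^-7 s⁻¹
1/T₂ = 0.183857 s⁻¹
|1/T₁ − 1/T₂| = 0.183857 s⁻¹
T_syn = 1 / |1/T₁ − 1/T₂| = 5.43902 s ≈ 5.439 seconds

Final answer: T_syn = 5.439 seconds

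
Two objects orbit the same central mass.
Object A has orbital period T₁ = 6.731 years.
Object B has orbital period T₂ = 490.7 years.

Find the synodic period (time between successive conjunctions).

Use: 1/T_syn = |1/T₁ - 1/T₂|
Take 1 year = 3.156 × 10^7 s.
T₁ = 6.731 years = 2.1243 × 10^8 s
T₂ = 490.7 years = 1.54865 × 10^10 s
1/T₁ = 4.70743 × 10^-9 s⁻¹
1/T₂ = 6.45724 × 10^-11 s⁻¹
|1/T₁ − 1/T₂| = 4.64285 × 10^-9 s⁻¹
T_syn = 1 / |1/T₁ − 1/T₂| = 2.15385 × 10^8 s ≈ 6.825 years

Final answer: T_syn = 6.825 years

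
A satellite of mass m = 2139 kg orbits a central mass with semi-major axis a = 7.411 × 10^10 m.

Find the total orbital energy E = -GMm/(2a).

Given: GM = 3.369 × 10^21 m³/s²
a = 7.411 × 10^10 m
GM = 3.369 × 10^21 m³/s²
2a = 1.4822 × 10^11 m
GMm = 3.369 × 10^21 × 2139 = 7.20629 × 10^24 m³·kg/s²
E = −GMm/(2a) = -4.86189 × 10^13 J ≈ -48.62 TJ

Final answer: -48.62 TJ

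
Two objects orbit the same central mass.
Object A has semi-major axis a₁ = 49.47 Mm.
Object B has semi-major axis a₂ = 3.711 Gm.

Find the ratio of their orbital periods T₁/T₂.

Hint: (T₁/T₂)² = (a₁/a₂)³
a₁ = 49.47 Mm = 4.947 × 10^7 m
a₂ = 3.711 Gm = 3.711 × 10^9 m
a₁/a₂ = 0.0133306
T₁/T₂ = (a₁/a₂)^(3/2) = (0.0133306)^1.5 = 0.00153913

Final answer: T₁/T₂ = 0.001539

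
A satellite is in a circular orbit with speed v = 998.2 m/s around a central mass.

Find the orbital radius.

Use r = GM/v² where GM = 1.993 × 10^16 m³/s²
v = 998.2 m/s
GM = 1.993 × 10^16 m³/s²
v² = 996403 m²/s²
r = GM/v² = (1.993 × 10^16) / 996403 = 2.00019 × 10^10 m ≈ 20 Gm

Final answer: 20 Gm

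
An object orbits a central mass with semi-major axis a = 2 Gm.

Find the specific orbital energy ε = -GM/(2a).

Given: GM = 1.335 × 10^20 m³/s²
a = 2 Gm = 2 × 10^9 m
GM = 1.335 × 10^20 m³/s²
2a = 4 × 10^9 m
ε = −GM/(2a) = -3.3375 × 10^10 J/kg ≈ -33.38 GJ/kg

Final answer: -33.38 GJ/kg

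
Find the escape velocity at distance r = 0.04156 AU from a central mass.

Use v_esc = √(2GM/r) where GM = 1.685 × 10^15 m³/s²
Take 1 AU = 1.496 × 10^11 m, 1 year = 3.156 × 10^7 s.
r = 0.04156 AU = 6.21738 × 10^9 m
GM = 1.685 × 10^15 m³/s²
2GM/r = 2 × (1.685 × 10^15) / (6.21738 × 10^9) = 542029 m²/s²
v_esc = √(2GM/r) = 736.226 m/s ≈ 0.1553 AU/year

Final answer: 0.1553 AU/year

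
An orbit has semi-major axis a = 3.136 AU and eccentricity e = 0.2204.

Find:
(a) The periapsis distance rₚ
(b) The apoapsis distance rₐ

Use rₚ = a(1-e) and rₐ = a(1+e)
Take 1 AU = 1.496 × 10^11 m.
a = 3.136 AU = 4.69146 × 10^11 m
e = 0.2204:  1 − e = 0.7796,  1 + e = 1.2204
(a) rₚ = a(1 − e) = 4.69146 × 10^11 m × 0.7796 = 3.65746 × 10^11 m ≈ 2.445 AU
(b) rₐ = a(1 + e) = 4.69146 × 10^11 m × 1.2204 = 5.72545 × 10^11 m ≈ 3.827 AU

Final answer:
(a) rₚ = 2.445 AU
(b) rₐ = 3.827 AU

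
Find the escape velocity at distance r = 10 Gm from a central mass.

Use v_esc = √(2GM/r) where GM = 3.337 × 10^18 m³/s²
r = 10 Gm = 1 × 10^10 m
GM = 3.337 × 10^18 m³/s²
2GM/r = 2 × (3.337 × 10^18) / (1 × 10^10) = 6.674 × 10^8 m²/s²
v_esc = √(2GM/r) = 25834.1 m/s ≈ 25.83 km/s

Final answer: 25.83 km/s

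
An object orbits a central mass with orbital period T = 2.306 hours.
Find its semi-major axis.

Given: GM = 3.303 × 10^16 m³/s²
T = 2.306 hours = 8301.6 s
GM = 3.303 × 10^16 m³/s²
Kepler's third law: a³ = GM T² / (4π²)
T² = 6.89166 × 10^7 s²
a³ = (3.303 × 10^16) × (6.89166 × 10^7) / (4π²) = 5.76597 × 10^22 m³
a = (a³)^(1/3) = 3.86329 × 10^7 m ≈ 38.63 Mm

Final answer: 38.63 Mm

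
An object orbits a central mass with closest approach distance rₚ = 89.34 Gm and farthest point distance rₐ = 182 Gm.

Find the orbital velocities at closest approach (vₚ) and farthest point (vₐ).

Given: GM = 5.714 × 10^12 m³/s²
rₚ = 89.34 Gm = 8.934 × 10^10 m
rₐ = 182 Gm = 1.82 × 10^11 m
GM = 5.714 × 10^12 m³/s²
a = (rₚ + rₐ)/2 = 1.3567 × 10^11 m
Vis-viva: v² = GM (2/r − 1/a)
vₚ² = 5.714 × 10^12 × (2.23864 × 10^-11 − 7.37083 × 10^-12) = 85.7989 m²/s²
vₚ = 9.26277 m/s ≈ 9.263 m/s
vₐ² = 5.714 × 10^12 × (1.0989 × 10^-11 − 7.37083 × 10^-12) = 20.6743 m²/s²
vₐ = 4.5469 m/s ≈ 4.547 m/s

Final answer: vₚ = 9.263 m/s, vₐ = 4.547 m/s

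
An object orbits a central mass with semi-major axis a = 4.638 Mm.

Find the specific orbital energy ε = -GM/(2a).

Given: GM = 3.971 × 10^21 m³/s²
a = 4.638 Mm = 4.638 × 10^6 m
GM = 3.971 × 10^21 m³/s²
2a = 9.276 × 10^6 m
ε = −GM/(2a) = -4.28094 × 10^14 J/kg ≈ -4.281 × 10^5 GJ/kg

Final answer: -4.281 × 10^5 GJ/kg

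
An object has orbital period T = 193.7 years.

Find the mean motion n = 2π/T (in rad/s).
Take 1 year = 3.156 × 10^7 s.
T = 193.7 years = 6.11317 × 10^9 s
n = 2π / (6.11317 × 10^9 s) = 1.02781 × 10^-9 rad/s ≈ 1.028 × 10^-9 rad/s

Final answer: n = 1.028 × 10^-9 rad/s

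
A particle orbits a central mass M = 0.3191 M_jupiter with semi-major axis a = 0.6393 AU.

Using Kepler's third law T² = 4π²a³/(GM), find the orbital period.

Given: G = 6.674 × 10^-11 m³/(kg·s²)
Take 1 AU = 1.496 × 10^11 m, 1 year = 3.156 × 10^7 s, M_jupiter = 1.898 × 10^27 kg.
M = 0.3191 M_jupiter = 6.05652 × 10^26 kg
GM = G × M = 6.674 × 10^-11 × 6.05652 × 10^26 = 4.04212 × 10^16 m³/s²
a = 0.6393 AU = 9.56393 × 10^10 m
a³ = 8.748 × 10^32 m³
T = 2π √(a³/GM) = 2π √((8.748 × 10^32) / (4.04212 × 10^16)) = 2π × 1.47113 × 10^8 s
T = 9.24336 × 10^8 s ≈ 29.29 years

Final answer: 29.29 years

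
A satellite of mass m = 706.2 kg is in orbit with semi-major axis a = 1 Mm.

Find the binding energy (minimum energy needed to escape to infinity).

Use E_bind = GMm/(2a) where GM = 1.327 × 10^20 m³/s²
a = 1 Mm = 1 × 10^6 m
GM = 1.327 × 10^20 m³/s²
m = 706.2 kg
GMm = 1.327 × 10^20 × 706.2 = 9.37127 × 10^22 m³·kg/s²
2a = 2 × 10^6 m
E_bind = GMm/(2a) = 4.68564 × 10^16 J ≈ 46.86 PJ

Final answer: 46.86 PJ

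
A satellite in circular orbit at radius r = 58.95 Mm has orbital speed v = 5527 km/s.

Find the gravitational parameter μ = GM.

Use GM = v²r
r = 58.95 Mm = 5.895 × 10^7 m
v = 5527 km/s = 5.527 × 10^6 m/s
v² = 3.05477 × 10^13 m²/s²
GM = v²r = 3.05477 × 10^13 × 5.895 × 10^7 = 1.80079 × 10^21 m³/s²
GM ≈ 1.801 × 10^21 m³/s²

Final answer: GM = 1.801 × 10^21 m³/s²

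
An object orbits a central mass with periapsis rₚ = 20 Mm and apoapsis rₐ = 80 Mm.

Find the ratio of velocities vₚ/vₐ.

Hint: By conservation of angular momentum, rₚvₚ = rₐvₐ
rₚ = 20 Mm = 2 × 10^7 m
rₐ = 80 Mm = 8 × 10^7 m
rₚvₚ = rₐvₐ  ⇒  vₚ/vₐ = rₐ/rₚ
vₚ/vₐ = (8 × 10^7) / (2 × 10^7) = 4

Final answer: vₚ/vₐ = 4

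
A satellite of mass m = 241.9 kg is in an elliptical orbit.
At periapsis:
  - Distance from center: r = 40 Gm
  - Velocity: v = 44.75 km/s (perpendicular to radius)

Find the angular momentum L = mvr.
r = 40 Gm = 4 × 10^10 m
v = 44.75 km/s = 44750 m/s
vr = 44750 × 4 × 10^10 = 1.79 × 10^15 m²/s
L = m × vr = 241.9 × 1.79 × 10^15 = 4.33001 × 10^17 kg·m²/s ≈ 4.33 × 10^17 kg·m²/s

Final answer: L = 4.33 × 10^17 kg·m²/s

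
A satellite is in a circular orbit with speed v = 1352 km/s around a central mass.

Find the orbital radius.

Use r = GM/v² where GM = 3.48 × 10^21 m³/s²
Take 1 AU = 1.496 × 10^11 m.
v = 1352 km/s = 1.352 × 10^6 m/s
GM = 3.48 × 10^21 m³/s²
v² = 1.8279 × 10^12 m²/s²
r = GM/v² = (3.48 × 10^21) / (1.8279 × 10^12) = 1.90382 × 10^9 m ≈ 0.01273 AU

Final answer: 0.01273 AU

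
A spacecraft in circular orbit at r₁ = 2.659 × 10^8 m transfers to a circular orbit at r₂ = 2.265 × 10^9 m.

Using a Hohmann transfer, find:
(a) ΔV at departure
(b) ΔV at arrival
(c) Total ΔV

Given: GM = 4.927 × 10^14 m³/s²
r₁ = 2.659 × 10^8 m
r₂ = 2.265 × 10^9 m
GM = 4.927 × 10^14 m³/s²
Transfer ellipse: a_t = (r₁ + r₂)/2 = 1.26545 × 10^9 m
Circular speed at r₁: v₁ = √(GM/r₁) = 1361.23 m/s
Transfer speed at r₁ (periapsis): v₁ₜ = √(GM(2/r₁ − 1/a_t)) = 1821.14 m/s
(a) ΔV₁ = v₁ₜ − v₁ = 459.91 m/s ≈ 459.9 m/s
Circular speed at r₂: v₂ = √(GM/r₂) = 466.399 m/s
Transfer speed at r₂ (apoapsis): v₂ₜ = √(GM(2/r₂ − 1/a_t)) = 213.793 m/s
(b) ΔV₂ = v₂ − v₂ₜ = 252.605 m/s ≈ 252.6 m/s
(c) ΔV_total = ΔV₁ + ΔV₂ = 712.515 m/s ≈ 712.5 m/s

Final answer:
(a) ΔV₁ = 459.9 m/s
(b) ΔV₂ = 252.6 m/s
(c) ΔV_total = 712.5 m/s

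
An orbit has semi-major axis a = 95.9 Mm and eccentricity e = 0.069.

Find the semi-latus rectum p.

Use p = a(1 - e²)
a = 95.9 Mm = 9.59 × 10^7 m
e = 0.069,  e² = 0.004761,  1 − e² = 0.995239
p = a(1 − e²) = 9.59 × 10^7 m × 0.995239 = 9.54434 × 10^7 m ≈ 95.44 Mm

Final answer: p = 95.44 Mm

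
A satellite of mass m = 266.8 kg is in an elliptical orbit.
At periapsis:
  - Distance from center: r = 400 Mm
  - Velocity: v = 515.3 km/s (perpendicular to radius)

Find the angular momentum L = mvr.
r = 400 Mm = 4 × 10^8 m
v = 515.3 km/s = 515300 m/s
vr = 515300 × 4 × 10^8 = 2.0612 × 10^14 m²/s
L = m × vr = 266.8 × 2.0612 × 10^14 = 5.49928 × 10^16 kg·m²/s ≈ 5.499 × 10^16 kg·m²/s

Final answer: L = 5.499 × 10^16 kg·m²/s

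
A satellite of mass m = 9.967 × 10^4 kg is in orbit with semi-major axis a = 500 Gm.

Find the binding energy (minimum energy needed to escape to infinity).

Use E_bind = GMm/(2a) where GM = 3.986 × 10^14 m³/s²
a = 500 Gm = 5 × 10^11 m
GM = 3.986 × 10^14 m³/s²
m = 9.967 × 10^4 kg
GMm = 3.986 × 10^14 × 99670 = 3.97285 × 10^19 m³·kg/s²
2a = 1 × 10^12 m
E_bind = GMm/(2a) = 3.97285 × 10^7 J ≈ 39.73 MJ

Final answer: 39.73 MJ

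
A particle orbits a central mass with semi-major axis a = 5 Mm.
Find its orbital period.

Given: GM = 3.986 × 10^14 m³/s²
a = 5 Mm = 5 × 10^6 m
GM = 3.986 × 10^14 m³/s²
a³ = 1.25 × 10^20 m³
T = 2π √(a³/GM) = 2π √((1.25 × 10^20) / (3.986 × 10^14)) = 2π × 559.998 s
T = 3518.57 s ≈ 58.64 minutes

Final answer: 58.64 minutes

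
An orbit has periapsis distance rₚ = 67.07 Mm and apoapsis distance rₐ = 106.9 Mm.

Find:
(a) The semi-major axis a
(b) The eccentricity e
rₚ = 67.07 Mm = 6.707 × 10^7 m
rₐ = 106.9 Mm = 1.069 × 10^8 m
(a) a = (rₚ + rₐ)/2 = 8.6985 × 10^7 m ≈ 86.98 Mm
(b) e = (rₐ − rₚ)/(rₐ + rₚ) = (3.983 × 10^7) / (1.7397 × 10^8) = 0.228948

Final answer:
(a) a = 86.98 Mm
(b) e = 0.2289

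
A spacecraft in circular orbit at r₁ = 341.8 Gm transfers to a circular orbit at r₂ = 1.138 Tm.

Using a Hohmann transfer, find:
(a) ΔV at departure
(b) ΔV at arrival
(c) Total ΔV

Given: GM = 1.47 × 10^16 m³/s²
r₁ = 341.8 Gm = 3.418 × 10^11 m
r₂ = 1.138 Tm = 1.138 × 10^12 m
GM = 1.47 × 10^16 m³/s²
Transfer ellipse: a_t = (r₁ + r₂)/2 = 7.399 × 10^11 m
Circular speed at r₁: v₁ = √(GM/r₁) = 207.383 m/s
Transfer speed at r₁ (periapsis): v₁ₜ = √(GM(2/r₁ − 1/a_t)) = 257.192 m/s
(a) ΔV₁ = v₁ₜ − v₁ = 49.8091 m/s ≈ 49.81 m/s
Circular speed at r₂: v₂ = √(GM/r₂) = 113.655 m/s
Transfer speed at r₂ (apoapsis): v₂ₜ = √(GM(2/r₂ − 1/a_t)) = 77.248 m/s
(b) ΔV₂ = v₂ − v₂ₜ = 36.4068 m/s ≈ 36.41 m/s
(c) ΔV_total = ΔV₁ + ΔV₂ = 86.2159 m/s ≈ 86.22 m/s

Final answer:
(a) ΔV₁ = 49.81 m/s
(b) ΔV₂ = 36.41 m/s
(c) ΔV_total = 86.22 m/s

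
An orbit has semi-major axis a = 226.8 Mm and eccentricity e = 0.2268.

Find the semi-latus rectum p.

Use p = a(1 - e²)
a = 226.8 Mm = 2.268 × 10^8 m
e = 0.2268,  e² = 0.0514382,  1 − e² = 0.948562
p = a(1 − e²) = 2.268 × 10^8 m × 0.948562 = 2.15134 × 10^8 m ≈ 215.1 Mm

Final answer: p = 215.1 Mm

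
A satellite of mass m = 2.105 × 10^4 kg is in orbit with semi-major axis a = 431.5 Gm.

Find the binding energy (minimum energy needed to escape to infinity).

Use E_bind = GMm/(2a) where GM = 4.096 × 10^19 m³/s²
a = 431.5 Gm = 4.315 × 10^11 m
GM = 4.096 × 10^19 m³/s²
m = 2.105 × 10^4 kg
GMm = 4.096 × 10^19 × 21050 = 8.62208 × 10^23 m³·kg/s²
2a = 8.63 × 10^11 m
E_bind = GMm/(2a) = 9.99082 × 10^11 J ≈ 999.1 GJ

Final answer: 999.1 GJ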